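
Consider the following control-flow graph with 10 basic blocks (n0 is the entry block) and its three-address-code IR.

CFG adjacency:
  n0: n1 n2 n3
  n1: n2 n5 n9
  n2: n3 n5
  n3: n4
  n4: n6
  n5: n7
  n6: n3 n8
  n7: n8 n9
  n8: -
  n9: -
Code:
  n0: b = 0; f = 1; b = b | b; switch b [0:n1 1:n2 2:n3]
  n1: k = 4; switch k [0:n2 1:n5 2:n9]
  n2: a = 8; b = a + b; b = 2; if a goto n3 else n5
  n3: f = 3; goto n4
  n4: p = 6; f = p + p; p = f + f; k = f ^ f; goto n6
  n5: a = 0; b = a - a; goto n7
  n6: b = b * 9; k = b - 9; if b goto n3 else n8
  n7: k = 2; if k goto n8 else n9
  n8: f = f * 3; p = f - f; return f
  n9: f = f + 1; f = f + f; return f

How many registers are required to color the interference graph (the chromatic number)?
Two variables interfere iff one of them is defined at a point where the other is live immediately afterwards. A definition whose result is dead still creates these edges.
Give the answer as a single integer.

Answer: 3

Derivation:
Block summaries:
  n0: {b,f} / ∅
  n1: {k} / ∅
  n2: {a,b} / {b}
  n3: {f} / ∅
  n4: {f,k,p} / ∅
  n5: {a,b} / ∅
  n6: {b,k} / {b}
  n7: {k} / ∅
  n8: {f,p} / {f}
  n9: {f} / {f}

Backward fixpoint:
  live n0: ∅→{b,f}
  live n1: {b,f}→{b,f}
  live n2: {b,f}→{b,f}
  live n3: {b}→{b}
  live n4: {b}→{b,f}
  live n5: {f}→{f}
  live n6: {b,f}→{b,f}
  live n7: {f}→{f}
  live n8: {f}→∅
  live n9: {f}→∅

Interfere edges:
  a — {b,f}
  b — {a,f,k,p}
  f — {a,b,k,p}
  k — {b,f}
  p — {b,f}

Registers:
  lower bound: {a,b,f} mutually conflict ⇒ χ ≥ 3
  3-colouring: R0={b}  R1={f}  R2={a,k,p}
  χ = 3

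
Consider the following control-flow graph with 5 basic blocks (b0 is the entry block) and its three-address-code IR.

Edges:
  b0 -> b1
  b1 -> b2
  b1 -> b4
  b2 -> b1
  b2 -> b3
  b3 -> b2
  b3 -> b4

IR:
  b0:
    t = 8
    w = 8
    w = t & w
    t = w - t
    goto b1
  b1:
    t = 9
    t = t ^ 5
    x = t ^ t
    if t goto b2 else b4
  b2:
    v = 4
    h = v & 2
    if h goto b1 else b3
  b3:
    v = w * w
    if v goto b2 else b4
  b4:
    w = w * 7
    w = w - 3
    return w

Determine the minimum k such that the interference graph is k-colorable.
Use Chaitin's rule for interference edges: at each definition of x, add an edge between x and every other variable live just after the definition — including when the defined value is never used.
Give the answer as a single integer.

def/use:
  b0: def={t,w} ue=∅
  b1: def={t,x} ue=∅
  b2: def={h,v} ue=∅
  b3: def={v} ue={w}
  b4: def={w} ue={w}

Liveness:
  live b0: ∅→{w}
  live b1: {w}→{w}
  live b2: {w}→{w}
  live b3: {w}→{w}
  live b4: {w}→∅

Interfere edges:
  h↔{w}
  t↔{w,x}
  v↔{w}
  w↔{h,t,v,x}
  x↔{t,w}

Chromatic number:
  {t,w,x} pairwise interfere (3-clique) ⇒ χ ≥ 3
  assign h→c1 t→c1 v→c1 w→c0 x→c2 — no edge inside a register ⇒ χ ≤ 3
  χ = 3

Answer: 3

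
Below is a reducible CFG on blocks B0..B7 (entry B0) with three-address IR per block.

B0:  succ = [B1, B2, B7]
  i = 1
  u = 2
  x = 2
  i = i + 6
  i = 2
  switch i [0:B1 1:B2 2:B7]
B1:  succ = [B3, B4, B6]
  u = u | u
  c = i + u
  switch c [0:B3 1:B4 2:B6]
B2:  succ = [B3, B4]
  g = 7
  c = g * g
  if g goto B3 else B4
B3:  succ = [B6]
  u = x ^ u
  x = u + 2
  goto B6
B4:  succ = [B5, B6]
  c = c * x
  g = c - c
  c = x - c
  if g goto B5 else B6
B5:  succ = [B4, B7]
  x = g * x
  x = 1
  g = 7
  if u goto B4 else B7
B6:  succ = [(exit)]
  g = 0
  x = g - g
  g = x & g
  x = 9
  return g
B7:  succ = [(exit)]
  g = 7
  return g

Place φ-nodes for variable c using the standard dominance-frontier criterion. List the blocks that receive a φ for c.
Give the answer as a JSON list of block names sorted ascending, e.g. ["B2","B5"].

Answer: ["B3", "B4", "B6", "B7"]

Analysis:
idom tree: B1←B0 B2←B0 B3←B0 B4←B0 B5←B4 B6←B0 B7←B0
Dom at joins:
  B3: preds {B1,B2}: {B0,B1} ∩ {B0,B2} = {B0}; idom=B0
  B4: preds {B1,B2,B5}: {B0,B1} ∩ {B0,B2} ∩ {B0,B4,B5} = {B0}; idom=B0
  B6: preds {B1,B3,B4}: {B0,B1} ∩ {B0,B3} ∩ {B0,B4} = {B0}; idom=B0
  B7: preds {B0,B5}: {B0} ∩ {B0,B4,B5} = {B0}; idom=B0

Frontier:
  B3←B1: walk B1 to B0
  B3←B2: walk B2 to B0
  B4←B1: walk B1 to B0
  B4←B2: walk B2 to B0
  B4←B5: walk B5→B4 to B0
  B6←B1: walk B1 to B0
  B6←B3: walk B3 to B0
  B6←B4: walk B4 to B0
  B7←B0: walk · to B0
  B7←B5: walk B5→B4 to B0
  B0 → ∅
  B1 → {B3,B4,B6}
  B2 → {B3,B4}
  B3 → {B6}
  B4 → {B4,B6,B7}
  B5 → {B4,B7}
  B6 → ∅
  B7 → ∅

φ for c: defs {B1,B2,B4}
  DF⁺ = {B3,B4,B6,B7}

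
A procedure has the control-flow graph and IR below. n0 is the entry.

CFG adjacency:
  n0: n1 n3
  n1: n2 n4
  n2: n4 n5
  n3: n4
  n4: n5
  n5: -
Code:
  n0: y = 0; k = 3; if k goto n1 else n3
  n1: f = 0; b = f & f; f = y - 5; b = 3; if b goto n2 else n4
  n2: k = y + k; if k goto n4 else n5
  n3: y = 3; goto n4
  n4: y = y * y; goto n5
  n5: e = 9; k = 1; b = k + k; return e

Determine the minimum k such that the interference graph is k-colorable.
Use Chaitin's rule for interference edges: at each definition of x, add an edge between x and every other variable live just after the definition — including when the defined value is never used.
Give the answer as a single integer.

def/use:
  n0: def={k,y} ue=∅
  n1: def={b,f} ue={y}
  n2: def={k} ue={k,y}
  n3: def={y} ue=∅
  n4: def={y} ue={y}
  n5: def={b,e,k} ue=∅

Liveness:
  live n0: ∅→{k,y}
  live n1: {k,y}→{k,y}
  live n2: {k,y}→{y}
  live n3: ∅→{y}
  live n4: {y}→∅
  live n5: ∅→∅

Conflict graph:
  b — {e,k,y}
  e — {b,k}
  f — {k,y}
  k — {b,e,f,y}
  y — {b,f,k}

Chromatic number:
  clique {b,e,k} ⇒ need ≥ 3
  3-colouring: c0={k}  c1={b,f}  c2={e,y}
  χ = 3

Answer: 3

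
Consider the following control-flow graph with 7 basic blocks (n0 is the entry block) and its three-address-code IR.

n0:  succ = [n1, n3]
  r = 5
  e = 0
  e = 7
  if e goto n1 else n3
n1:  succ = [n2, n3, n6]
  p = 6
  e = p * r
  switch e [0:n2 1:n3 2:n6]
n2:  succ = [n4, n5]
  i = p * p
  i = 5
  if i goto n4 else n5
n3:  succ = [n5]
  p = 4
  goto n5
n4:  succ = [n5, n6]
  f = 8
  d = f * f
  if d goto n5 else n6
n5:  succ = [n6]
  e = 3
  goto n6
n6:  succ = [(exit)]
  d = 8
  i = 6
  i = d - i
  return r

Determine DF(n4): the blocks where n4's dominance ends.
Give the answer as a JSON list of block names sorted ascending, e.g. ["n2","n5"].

Answer: ["n5", "n6"]

Analysis:
idom tree: n1←n0 n2←n1 n3←n0 n4←n2 n5←n0 n6←n0
Join-block Dom:
  n3: preds {n0,n1}: {n0} ∩ {n0,n1} = {n0}; idom=n0
  n5: preds {n2,n3,n4}: {n0,n1,n2} ∩ {n0,n3} ∩ {n0,n1,n2,n4} = {n0}; idom=n0
  n6: preds {n1,n4,n5}: {n0,n1} ∩ {n0,n1,n2,n4} ∩ {n0,n5} = {n0}; idom=n0

Frontier:
  n3←n0: walk · to n0
  n3←n1: walk n1 to n0
  n5←n2: walk n2→n1 to n0
  n5←n3: walk n3 to n0
  n5←n4: walk n4→n2→n1 to n0
  n6←n1: walk n1 to n0
  n6←n4: walk n4→n2→n1 to n0
  n6←n5: walk n5 to n0
  n0: DF=∅
  n1: DF={n3,n5,n6}
  n2: DF={n5,n6}
  n3: DF={n5}
  n4: DF={n5,n6}
  n5: DF={n6}
  n6: DF=∅

DF(n4) = ["n5", "n6"]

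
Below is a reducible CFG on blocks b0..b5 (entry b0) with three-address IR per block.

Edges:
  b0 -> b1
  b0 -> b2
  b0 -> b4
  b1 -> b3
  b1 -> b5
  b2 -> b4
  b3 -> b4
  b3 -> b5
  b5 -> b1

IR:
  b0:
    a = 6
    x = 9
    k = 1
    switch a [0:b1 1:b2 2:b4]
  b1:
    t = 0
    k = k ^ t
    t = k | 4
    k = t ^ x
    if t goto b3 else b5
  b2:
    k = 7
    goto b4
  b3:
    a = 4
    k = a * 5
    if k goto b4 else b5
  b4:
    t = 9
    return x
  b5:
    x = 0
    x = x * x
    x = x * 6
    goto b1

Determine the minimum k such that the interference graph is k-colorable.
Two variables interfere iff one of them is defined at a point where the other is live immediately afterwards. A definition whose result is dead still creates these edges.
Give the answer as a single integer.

Block summaries:
  b0: {a,k,x} / ∅
  b1: {k,t} / {k,x}
  b2: {k} / ∅
  b3: {a,k} / ∅
  b4: {t} / {x}
  b5: {x} / ∅

Backward fixpoint:
  live b0: ∅→{k,x}
  live b1: {k,x}→{k,x}
  live b2: {x}→{x}
  live b3: {x}→{k,x}
  live b4: {x}→∅
  live b5: {k}→{k,x}

Interfere edges:
  a — {k,x}
  k — {a,t,x}
  t — {k,x}
  x — {a,k,t}

Colouring:
  lower bound: {a,k,x} mutually conflict ⇒ χ ≥ 3
  assign a→r2 k→r0 t→r2 x→r1 — no edge inside a register ⇒ χ ≤ 3
  χ = 3

Answer: 3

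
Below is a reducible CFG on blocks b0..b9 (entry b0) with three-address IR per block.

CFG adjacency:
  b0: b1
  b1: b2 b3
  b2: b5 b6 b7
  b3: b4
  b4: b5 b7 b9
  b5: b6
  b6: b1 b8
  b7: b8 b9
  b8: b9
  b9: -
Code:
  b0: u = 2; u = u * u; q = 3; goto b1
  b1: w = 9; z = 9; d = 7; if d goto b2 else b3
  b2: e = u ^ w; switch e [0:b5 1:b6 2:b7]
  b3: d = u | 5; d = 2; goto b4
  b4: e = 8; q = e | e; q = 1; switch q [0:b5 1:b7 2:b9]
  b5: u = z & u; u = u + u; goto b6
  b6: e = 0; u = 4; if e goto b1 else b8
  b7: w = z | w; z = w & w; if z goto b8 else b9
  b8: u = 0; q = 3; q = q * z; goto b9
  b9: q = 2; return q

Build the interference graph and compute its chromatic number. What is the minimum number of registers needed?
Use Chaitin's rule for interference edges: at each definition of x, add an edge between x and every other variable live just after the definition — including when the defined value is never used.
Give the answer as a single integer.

Answer: 4

Analysis:
def/use:
  b0: def={q,u} ue=∅
  b1: def={d,w,z} ue=∅
  b2: def={e} ue={u,w}
  b3: def={d} ue={u}
  b4: def={e,q} ue=∅
  b5: def={u} ue={u,z}
  b6: def={e,u} ue=∅
  b7: def={w,z} ue={w,z}
  b8: def={q,u} ue={z}
  b9: def={q} ue=∅

Backward fixpoint:
  live b0: ∅→{u}
  live b1: {u}→{u,w,z}
  live b2: {u,w,z}→{u,w,z}
  live b3: {u,w,z}→{u,w,z}
  live b4: {u,w,z}→{u,w,z}
  live b5: {u,z}→{z}
  live b6: {z}→{u,z}
  live b7: {w,z}→{z}
  live b8: {z}→∅
  live b9: ∅→∅

Conflict graph:
  d: {u,w,z}
  e: {u,w,z}
  q: {u,w,z}
  u: {d,e,q,w,z}
  w: {d,e,q,u,z}
  z: {d,e,q,u,w}

Registers:
  clique {d,u,w,z} ⇒ need ≥ 4
  assign d→r3 e→r3 q→r3 u→r0 w→r1 z→r2 — no edge inside a register ⇒ χ ≤ 4
  χ = 4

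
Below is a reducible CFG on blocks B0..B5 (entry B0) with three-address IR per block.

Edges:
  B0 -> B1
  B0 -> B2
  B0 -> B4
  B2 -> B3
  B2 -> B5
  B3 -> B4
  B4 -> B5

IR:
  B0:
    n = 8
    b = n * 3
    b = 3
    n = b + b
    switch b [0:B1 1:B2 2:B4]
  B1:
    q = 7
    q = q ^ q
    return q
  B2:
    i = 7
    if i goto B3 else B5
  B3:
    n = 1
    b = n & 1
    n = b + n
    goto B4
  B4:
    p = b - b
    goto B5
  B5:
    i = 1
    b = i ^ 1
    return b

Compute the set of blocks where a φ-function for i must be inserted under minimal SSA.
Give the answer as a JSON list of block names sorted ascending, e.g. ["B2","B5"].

Answer: ["B4", "B5"]

Working:
idom tree: B1←B0 B2←B0 B3←B2 B4←B0 B5←B0
Dom at joins:
  B4: preds {B0,B3}: {B0} ∩ {B0,B2,B3} = {B0}; idom=B0
  B5: preds {B2,B4}: {B0,B2} ∩ {B0,B4} = {B0}; idom=B0

Frontier:
  join B4 pred B0: · stop@B0
  join B4 pred B3: B3→B2 stop@B0
  join B5 pred B2: B2 stop@B0
  join B5 pred B4: B4 stop@B0
  DF(B0)=∅
  DF(B1)=∅
  DF(B2)={B4,B5}
  DF(B3)={B4}
  DF(B4)={B5}
  DF(B5)=∅

φ for i: defs {B2,B5}
  DF⁺ = {B4,B5}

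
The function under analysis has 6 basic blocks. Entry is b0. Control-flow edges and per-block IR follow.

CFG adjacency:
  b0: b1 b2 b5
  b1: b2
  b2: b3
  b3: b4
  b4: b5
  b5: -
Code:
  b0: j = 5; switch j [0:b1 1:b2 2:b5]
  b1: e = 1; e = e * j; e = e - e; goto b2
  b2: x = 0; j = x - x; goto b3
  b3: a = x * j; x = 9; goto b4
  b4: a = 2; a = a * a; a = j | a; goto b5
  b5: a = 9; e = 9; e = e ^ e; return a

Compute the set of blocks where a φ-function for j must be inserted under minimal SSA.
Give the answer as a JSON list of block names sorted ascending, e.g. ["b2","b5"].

idom tree: b1←b0 b2←b0 b3←b2 b4←b3 b5←b0
Dom at joins:
  b2: preds {b0,b1}: {b0} ∩ {b0,b1} = {b0}; idom=b0
  b5: preds {b0,b4}: {b0} ∩ {b0,b2,b3,b4} = {b0}; idom=b0

Frontier:
  join b2 pred b0: · stop@b0
  join b2 pred b1: b1 stop@b0
  join b5 pred b0: · stop@b0
  join b5 pred b4: b4→b3→b2 stop@b0
  b0: DF=∅
  b1: DF={b2}
  b2: DF={b5}
  b3: DF={b5}
  b4: DF={b5}
  b5: DF=∅

φ for j: defs {b0,b2}
  DF⁺ = {b5}

Answer: ["b5"]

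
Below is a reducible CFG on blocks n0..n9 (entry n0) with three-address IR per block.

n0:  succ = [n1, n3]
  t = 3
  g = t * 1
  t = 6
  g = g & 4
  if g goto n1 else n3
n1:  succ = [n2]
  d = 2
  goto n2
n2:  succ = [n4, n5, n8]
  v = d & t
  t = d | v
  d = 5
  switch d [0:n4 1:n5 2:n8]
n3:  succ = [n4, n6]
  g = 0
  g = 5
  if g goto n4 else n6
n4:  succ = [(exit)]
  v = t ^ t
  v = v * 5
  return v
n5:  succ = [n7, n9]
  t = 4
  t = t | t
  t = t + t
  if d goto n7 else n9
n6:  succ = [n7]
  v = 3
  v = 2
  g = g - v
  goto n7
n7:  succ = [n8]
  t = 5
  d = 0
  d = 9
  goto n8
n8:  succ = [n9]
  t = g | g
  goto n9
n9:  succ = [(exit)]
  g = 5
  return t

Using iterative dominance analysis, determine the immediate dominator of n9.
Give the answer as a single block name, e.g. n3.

idom tree: n1←n0 n2←n1 n3←n0 n4←n0 n5←n2 n6←n3 n7←n0 n8←n0 n9←n0
Dom at joins:
  n4: preds {n2,n3}: {n0,n1,n2} ∩ {n0,n3} = {n0}; idom=n0
  n7: preds {n5,n6}: {n0,n1,n2,n5} ∩ {n0,n3,n6} = {n0}; idom=n0
  n8: preds {n2,n7}: {n0,n1,n2} ∩ {n0,n7} = {n0}; idom=n0
  n9: preds {n5,n8}: {n0,n1,n2,n5} ∩ {n0,n8} = {n0}; idom=n0

idom(n9) = n0

Answer: n0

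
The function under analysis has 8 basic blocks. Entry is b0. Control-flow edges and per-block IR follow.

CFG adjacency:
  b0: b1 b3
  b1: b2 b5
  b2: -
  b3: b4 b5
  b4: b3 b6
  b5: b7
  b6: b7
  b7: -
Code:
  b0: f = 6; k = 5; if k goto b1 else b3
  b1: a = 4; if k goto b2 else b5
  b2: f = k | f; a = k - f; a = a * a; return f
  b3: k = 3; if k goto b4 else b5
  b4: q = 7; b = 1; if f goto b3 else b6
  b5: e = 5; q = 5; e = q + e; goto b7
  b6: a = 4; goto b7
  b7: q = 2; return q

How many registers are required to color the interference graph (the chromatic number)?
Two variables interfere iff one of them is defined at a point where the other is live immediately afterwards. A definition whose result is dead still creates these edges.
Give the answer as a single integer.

def/use:
  b0 def {f,k} use ∅
  b1 def {a} use {k}
  b2 def {a,f} use {f,k}
  b3 def {k} use ∅
  b4 def {b,q} use {f}
  b5 def {e,q} use ∅
  b6 def {a} use ∅
  b7 def {q} use ∅

Liveness:
  b0 li=∅ lo={f,k}
  b1 li={f,k} lo={f,k}
  b2 li={f,k} lo=∅
  b3 li={f} lo={f}
  b4 li={f} lo={f}
  b5 li=∅ lo=∅
  b6 li=∅ lo=∅
  b7 li=∅ lo=∅

Conflict graph:
  a: {f,k}
  b: {f}
  e: {q}
  f: {a,b,k,q}
  k: {a,f}
  q: {e,f}

Registers:
  clique {a,f,k} ⇒ need ≥ 3
  assign a→c1 b→c1 e→c0 f→c0 k→c2 q→c1 — no edge inside a register ⇒ χ ≤ 3
  χ = 3

Answer: 3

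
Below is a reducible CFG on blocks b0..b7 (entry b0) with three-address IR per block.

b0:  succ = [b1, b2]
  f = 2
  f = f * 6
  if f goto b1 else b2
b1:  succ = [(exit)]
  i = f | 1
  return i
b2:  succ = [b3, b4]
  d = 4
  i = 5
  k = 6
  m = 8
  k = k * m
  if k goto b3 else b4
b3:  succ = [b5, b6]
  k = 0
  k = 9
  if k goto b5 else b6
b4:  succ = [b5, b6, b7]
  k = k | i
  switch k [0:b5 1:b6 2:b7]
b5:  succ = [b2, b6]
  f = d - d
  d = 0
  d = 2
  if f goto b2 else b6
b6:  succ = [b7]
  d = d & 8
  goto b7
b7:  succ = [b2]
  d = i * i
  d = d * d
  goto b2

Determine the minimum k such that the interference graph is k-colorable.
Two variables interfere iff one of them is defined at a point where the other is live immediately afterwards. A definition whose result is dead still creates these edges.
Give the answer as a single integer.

def/use:
  b0 def {f} use ∅
  b1 def {i} use {f}
  b2 def {d,i,k,m} use ∅
  b3 def {k} use ∅
  b4 def {k} use {i,k}
  b5 def {d,f} use {d}
  b6 def {d} use {d}
  b7 def {d} use {i}

Liveness:
  live b0: ∅→{f}
  live b1: {f}→∅
  live b2: ∅→{d,i,k}
  live b3: {d,i}→{d,i}
  live b4: {d,i,k}→{d,i}
  live b5: {d,i}→{d,i}
  live b6: {d,i}→{i}
  live b7: {i}→∅

Conflict graph:
  d↔{f,i,k,m}
  f↔{d,i}
  i↔{d,f,k,m}
  k↔{d,i,m}
  m↔{d,i,k}

Registers:
  lower bound: {d,i,k,m} mutually conflict ⇒ χ ≥ 4
  assign d→r0 f→r2 i→r1 k→r2 m→r3 — no edge inside a register ⇒ χ ≤ 4
  χ = 4

Answer: 4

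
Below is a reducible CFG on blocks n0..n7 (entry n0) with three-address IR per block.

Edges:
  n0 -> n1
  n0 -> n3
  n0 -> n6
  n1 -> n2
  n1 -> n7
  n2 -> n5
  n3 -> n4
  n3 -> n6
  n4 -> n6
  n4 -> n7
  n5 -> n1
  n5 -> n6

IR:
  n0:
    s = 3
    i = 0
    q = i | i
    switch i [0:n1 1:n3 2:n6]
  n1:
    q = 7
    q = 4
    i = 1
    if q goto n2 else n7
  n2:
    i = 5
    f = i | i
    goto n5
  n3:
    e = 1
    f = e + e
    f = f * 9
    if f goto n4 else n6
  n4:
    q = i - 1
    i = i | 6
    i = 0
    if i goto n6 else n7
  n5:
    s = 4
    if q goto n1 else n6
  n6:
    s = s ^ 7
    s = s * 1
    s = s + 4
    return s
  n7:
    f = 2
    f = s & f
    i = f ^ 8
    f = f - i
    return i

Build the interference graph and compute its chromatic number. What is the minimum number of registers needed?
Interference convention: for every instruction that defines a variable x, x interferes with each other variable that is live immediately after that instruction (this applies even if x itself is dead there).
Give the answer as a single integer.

Answer: 4

Working:
Per-block:
  n0 def {i,q,s} use ∅
  n1 def {i,q} use ∅
  n2 def {f,i} use ∅
  n3 def {e,f} use ∅
  n4 def {i,q} use {i}
  n5 def {s} use {q}
  n6 def {s} use {s}
  n7 def {f,i} use {s}

Backward fixpoint:
  live n0: ∅→{i,s}
  live n1: {s}→{q,s}
  live n2: {q}→{q}
  live n3: {i,s}→{i,s}
  live n4: {i,s}→{s}
  live n5: {q}→{s}
  live n6: {s}→∅
  live n7: {s}→∅

Interfere edges:
  e — {i,s}
  f — {i,q,s}
  i — {e,f,q,s}
  q — {f,i,s}
  s — {e,f,i,q}

Chromatic number:
  clique {f,i,q,s} ⇒ need ≥ 4
  4-colouring: R0={i}  R1={s}  R2={e,f}  R3={q}
  χ = 4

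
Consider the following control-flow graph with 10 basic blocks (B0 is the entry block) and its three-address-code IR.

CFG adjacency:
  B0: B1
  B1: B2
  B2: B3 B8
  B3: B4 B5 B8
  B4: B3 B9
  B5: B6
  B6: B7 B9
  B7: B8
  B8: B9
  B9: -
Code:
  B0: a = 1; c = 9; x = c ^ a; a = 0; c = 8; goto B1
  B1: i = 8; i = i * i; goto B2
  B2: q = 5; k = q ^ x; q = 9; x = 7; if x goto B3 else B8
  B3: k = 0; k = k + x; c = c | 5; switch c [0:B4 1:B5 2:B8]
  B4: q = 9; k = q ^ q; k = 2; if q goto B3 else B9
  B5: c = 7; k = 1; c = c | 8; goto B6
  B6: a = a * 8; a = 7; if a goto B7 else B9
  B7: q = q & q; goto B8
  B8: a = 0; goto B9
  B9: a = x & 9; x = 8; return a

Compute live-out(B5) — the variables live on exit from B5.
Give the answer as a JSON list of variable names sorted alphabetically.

Answer: ["a", "q", "x"]

Analysis:
Per-block:
  B0: {a,c,x} / ∅
  B1: {i} / ∅
  B2: {k,q,x} / {x}
  B3: {c,k} / {c,x}
  B4: {k,q} / ∅
  B5: {c,k} / ∅
  B6: {a} / {a}
  B7: {q} / {q}
  B8: {a} / ∅
  B9: {a,x} / {x}

Live sets:
  B0 li=∅ lo={a,c,x}
  B1 li={a,c,x} lo={a,c,x}
  B2 li={a,c,x} lo={a,c,q,x}
  B3 li={a,c,q,x} lo={a,c,q,x}
  B4 li={a,c,x} lo={a,c,q,x}
  B5 li={a,q,x} lo={a,q,x}
  B6 li={a,q,x} lo={q,x}
  B7 li={q,x} lo={x}
  B8 li={x} lo={x}
  B9 li={x} lo=∅

live-out(B5) = ["a", "q", "x"]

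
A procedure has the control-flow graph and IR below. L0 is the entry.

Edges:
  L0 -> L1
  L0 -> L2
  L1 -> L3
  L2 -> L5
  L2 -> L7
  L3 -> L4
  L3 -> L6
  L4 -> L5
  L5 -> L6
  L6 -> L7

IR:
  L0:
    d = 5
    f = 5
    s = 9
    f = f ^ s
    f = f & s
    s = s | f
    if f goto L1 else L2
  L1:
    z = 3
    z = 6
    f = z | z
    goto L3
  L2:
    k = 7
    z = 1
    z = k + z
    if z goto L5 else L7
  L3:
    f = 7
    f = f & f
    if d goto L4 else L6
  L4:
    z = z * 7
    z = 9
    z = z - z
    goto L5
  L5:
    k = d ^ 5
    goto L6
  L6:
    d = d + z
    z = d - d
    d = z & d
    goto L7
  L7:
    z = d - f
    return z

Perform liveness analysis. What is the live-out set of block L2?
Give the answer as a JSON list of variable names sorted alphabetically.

Block summaries:
  L0: def={d,f,s} ue=∅
  L1: def={f,z} ue=∅
  L2: def={k,z} ue=∅
  L3: def={f} ue={d}
  L4: def={z} ue={z}
  L5: def={k} ue={d}
  L6: def={d,z} ue={d,z}
  L7: def={z} ue={d,f}

Backward fixpoint:
  L0 li=∅ lo={d,f}
  L1 li={d} lo={d,z}
  L2 li={d,f} lo={d,f,z}
  L3 li={d,z} lo={d,f,z}
  L4 li={d,f,z} lo={d,f,z}
  L5 li={d,f,z} lo={d,f,z}
  L6 li={d,f,z} lo={d,f}
  L7 li={d,f} lo=∅

live-out(L2) = ["d", "f", "z"]

Answer: ["d", "f", "z"]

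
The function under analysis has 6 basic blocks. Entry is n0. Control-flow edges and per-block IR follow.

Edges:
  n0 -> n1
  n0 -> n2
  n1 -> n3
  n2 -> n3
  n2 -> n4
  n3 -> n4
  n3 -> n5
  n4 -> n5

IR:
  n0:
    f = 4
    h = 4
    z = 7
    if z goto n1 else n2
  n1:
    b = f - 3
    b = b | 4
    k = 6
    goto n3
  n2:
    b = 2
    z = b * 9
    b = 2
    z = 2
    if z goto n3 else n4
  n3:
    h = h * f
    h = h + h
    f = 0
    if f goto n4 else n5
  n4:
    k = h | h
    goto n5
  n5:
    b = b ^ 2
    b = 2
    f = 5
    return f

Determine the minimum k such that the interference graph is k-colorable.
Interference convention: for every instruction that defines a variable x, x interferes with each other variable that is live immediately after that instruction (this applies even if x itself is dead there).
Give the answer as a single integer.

Block summaries:
  n0: {f,h,z} / ∅
  n1: {b,k} / {f}
  n2: {b,z} / ∅
  n3: {f,h} / {f,h}
  n4: {k} / {h}
  n5: {b,f} / {b}

Liveness:
  live n0: ∅→{f,h}
  live n1: {f,h}→{b,f,h}
  live n2: {f,h}→{b,f,h}
  live n3: {b,f,h}→{b,h}
  live n4: {b,h}→{b}
  live n5: {b}→∅

Interfere edges:
  b: {f,h,k,z}
  f: {b,h,k,z}
  h: {b,f,k,z}
  k: {b,f,h}
  z: {b,f,h}

Registers:
  {b,f,h,k} pairwise interfere (4-clique) ⇒ χ ≥ 4
  4-colouring: R0={b}  R1={f}  R2={h}  R3={k,z}
  χ = 4

Answer: 4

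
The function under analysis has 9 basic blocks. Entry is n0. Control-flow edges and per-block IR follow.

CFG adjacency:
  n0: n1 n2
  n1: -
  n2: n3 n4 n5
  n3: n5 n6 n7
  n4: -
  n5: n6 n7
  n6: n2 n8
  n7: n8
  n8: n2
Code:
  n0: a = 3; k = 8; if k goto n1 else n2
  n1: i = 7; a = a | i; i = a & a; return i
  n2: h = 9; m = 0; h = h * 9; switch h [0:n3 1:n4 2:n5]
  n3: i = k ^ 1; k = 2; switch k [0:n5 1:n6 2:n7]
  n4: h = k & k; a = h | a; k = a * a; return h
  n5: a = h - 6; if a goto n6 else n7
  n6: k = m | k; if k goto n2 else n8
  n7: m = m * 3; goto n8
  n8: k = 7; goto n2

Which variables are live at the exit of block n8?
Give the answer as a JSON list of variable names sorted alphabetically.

Answer: ["a", "k"]

Derivation:
def/use:
  n0: def={a,k} ue=∅
  n1: def={a,i} ue={a}
  n2: def={h,m} ue=∅
  n3: def={i,k} ue={k}
  n4: def={a,h,k} ue={a,k}
  n5: def={a} ue={h}
  n6: def={k} ue={k,m}
  n7: def={m} ue={m}
  n8: def={k} ue=∅

Live sets:
  n0: in=∅ out={a,k}
  n1: in={a} out=∅
  n2: in={a,k} out={a,h,k,m}
  n3: in={a,h,k,m} out={a,h,k,m}
  n4: in={a,k} out=∅
  n5: in={h,k,m} out={a,k,m}
  n6: in={a,k,m} out={a,k}
  n7: in={a,m} out={a}
  n8: in={a} out={a,k}

live-out(n8) = ["a", "k"]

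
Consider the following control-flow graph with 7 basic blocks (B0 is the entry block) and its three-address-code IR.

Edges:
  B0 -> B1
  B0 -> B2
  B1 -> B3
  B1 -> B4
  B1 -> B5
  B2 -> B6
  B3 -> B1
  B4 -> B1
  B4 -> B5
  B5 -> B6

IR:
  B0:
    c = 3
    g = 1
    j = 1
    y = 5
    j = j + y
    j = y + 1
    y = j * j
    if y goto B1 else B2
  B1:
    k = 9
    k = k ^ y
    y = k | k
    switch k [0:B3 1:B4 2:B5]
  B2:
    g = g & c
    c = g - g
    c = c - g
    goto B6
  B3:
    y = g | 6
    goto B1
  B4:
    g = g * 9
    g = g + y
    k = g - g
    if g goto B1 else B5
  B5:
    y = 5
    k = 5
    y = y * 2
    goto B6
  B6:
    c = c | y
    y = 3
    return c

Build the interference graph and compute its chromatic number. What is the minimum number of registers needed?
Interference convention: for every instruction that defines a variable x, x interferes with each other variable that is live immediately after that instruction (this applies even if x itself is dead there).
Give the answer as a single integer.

Block summaries:
  B0: {c,g,j,y} / ∅
  B1: {k,y} / {y}
  B2: {c,g} / {c,g}
  B3: {y} / {g}
  B4: {g,k} / {g,y}
  B5: {k,y} / ∅
  B6: {c,y} / {c,y}

Live sets:
  live B0: ∅→{c,g,y}
  live B1: {c,g,y}→{c,g,y}
  live B2: {c,g,y}→{c,y}
  live B3: {c,g}→{c,g,y}
  live B4: {c,g,y}→{c,g,y}
  live B5: {c}→{c,y}
  live B6: {c,y}→∅

Conflict graph:
  c↔{g,j,k,y}
  g↔{c,j,k,y}
  j↔{c,g,y}
  k↔{c,g,y}
  y↔{c,g,j,k}

Registers:
  lower bound: {c,g,j,y} mutually conflict ⇒ χ ≥ 4
  4-colouring: R0={c}  R1={g}  R2={y}  R3={j,k}
  χ = 4

Answer: 4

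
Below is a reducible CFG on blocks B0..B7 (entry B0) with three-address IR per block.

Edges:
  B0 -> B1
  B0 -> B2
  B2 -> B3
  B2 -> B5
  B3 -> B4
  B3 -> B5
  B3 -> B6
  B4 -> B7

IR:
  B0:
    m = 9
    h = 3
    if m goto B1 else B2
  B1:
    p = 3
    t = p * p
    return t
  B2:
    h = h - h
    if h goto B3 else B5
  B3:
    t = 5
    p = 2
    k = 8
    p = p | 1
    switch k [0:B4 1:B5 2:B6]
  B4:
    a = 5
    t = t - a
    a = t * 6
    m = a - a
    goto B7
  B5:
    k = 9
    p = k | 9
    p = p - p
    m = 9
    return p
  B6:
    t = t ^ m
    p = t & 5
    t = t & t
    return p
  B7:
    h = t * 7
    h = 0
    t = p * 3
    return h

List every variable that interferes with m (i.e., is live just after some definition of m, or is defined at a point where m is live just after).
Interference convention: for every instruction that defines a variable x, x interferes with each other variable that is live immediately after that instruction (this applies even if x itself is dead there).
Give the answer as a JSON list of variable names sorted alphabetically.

Answer: ["h", "k", "p", "t"]

Analysis:
def/use:
  B0: def={h,m} ue=∅
  B1: def={p,t} ue=∅
  B2: def={h} ue={h}
  B3: def={k,p,t} ue=∅
  B4: def={a,m,t} ue={t}
  B5: def={k,m,p} ue=∅
  B6: def={p,t} ue={m,t}
  B7: def={h,t} ue={p,t}

Live sets:
  live B0: ∅→{h,m}
  live B1: ∅→∅
  live B2: {h,m}→{m}
  live B3: {m}→{m,p,t}
  live B4: {p,t}→{p,t}
  live B5: ∅→∅
  live B6: {m,t}→∅
  live B7: {p,t}→∅

Interfere edges:
  a: {p,t}
  h: {m,p,t}
  k: {m,p,t}
  m: {h,k,p,t}
  p: {a,h,k,m,t}
  t: {a,h,k,m,p}

N(m) = ["h", "k", "p", "t"]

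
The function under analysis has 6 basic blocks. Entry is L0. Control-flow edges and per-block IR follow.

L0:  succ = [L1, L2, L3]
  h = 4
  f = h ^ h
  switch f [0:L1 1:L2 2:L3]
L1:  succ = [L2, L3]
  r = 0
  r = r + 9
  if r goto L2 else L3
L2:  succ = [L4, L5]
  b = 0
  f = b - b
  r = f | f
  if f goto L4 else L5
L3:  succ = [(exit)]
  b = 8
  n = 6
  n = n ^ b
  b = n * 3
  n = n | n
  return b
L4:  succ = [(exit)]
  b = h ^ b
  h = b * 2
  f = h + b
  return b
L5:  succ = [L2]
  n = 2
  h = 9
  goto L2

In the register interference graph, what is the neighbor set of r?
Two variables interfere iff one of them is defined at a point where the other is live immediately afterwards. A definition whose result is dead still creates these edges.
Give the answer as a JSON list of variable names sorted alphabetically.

Block summaries:
  L0 def {f,h} use ∅
  L1 def {r} use ∅
  L2 def {b,f,r} use ∅
  L3 def {b,n} use ∅
  L4 def {b,f,h} use {b,h}
  L5 def {h,n} use ∅

Backward fixpoint:
  live L0: ∅→{h}
  live L1: {h}→{h}
  live L2: {h}→{b,h}
  live L3: ∅→∅
  live L4: {b,h}→∅
  live L5: ∅→{h}

Interference:
  b: {f,h,n,r}
  f: {b,h,r}
  h: {b,f,r}
  n: {b}
  r: {b,f,h}

N(r) = ["b", "f", "h"]

Answer: ["b", "f", "h"]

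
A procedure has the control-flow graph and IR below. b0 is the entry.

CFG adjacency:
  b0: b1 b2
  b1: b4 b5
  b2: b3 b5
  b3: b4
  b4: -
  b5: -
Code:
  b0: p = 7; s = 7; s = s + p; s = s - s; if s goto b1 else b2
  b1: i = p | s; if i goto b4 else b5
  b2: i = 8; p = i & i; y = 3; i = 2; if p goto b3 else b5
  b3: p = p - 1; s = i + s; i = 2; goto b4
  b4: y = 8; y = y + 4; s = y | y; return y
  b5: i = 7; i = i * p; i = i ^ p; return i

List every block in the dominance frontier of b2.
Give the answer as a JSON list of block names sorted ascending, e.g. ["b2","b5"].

Answer: ["b4", "b5"]

Working:
idom tree: b1←b0 b2←b0 b3←b2 b4←b0 b5←b0
Dom∩ at merges:
  b4: preds {b1,b3}: {b0,b1} ∩ {b0,b2,b3} = {b0}; idom=b0
  b5: preds {b1,b2}: {b0,b1} ∩ {b0,b2} = {b0}; idom=b0

DF walk-up:
  join b4 pred b1: b1 stop@b0
  join b4 pred b3: b3→b2 stop@b0
  join b5 pred b1: b1 stop@b0
  join b5 pred b2: b2 stop@b0
  DF(b0)=∅
  DF(b1)={b4,b5}
  DF(b2)={b4,b5}
  DF(b3)={b4}
  DF(b4)=∅
  DF(b5)=∅

DF(b2) = ["b4", "b5"]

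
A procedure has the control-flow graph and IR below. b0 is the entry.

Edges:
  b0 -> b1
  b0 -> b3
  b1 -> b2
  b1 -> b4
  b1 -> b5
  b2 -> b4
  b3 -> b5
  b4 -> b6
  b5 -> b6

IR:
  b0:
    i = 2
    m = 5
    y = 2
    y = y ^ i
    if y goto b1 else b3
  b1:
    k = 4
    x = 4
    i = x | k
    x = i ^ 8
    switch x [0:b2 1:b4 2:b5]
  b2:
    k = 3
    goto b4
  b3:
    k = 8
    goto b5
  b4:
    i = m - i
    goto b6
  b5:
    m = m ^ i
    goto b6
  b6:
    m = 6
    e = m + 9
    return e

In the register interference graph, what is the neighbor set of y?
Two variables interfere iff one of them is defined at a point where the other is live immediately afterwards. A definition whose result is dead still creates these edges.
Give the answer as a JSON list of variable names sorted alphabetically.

Block summaries:
  b0: def={i,m,y} ue=∅
  b1: def={i,k,x} ue=∅
  b2: def={k} ue=∅
  b3: def={k} ue=∅
  b4: def={i} ue={i,m}
  b5: def={m} ue={i,m}
  b6: def={e,m} ue=∅

Backward fixpoint:
  live b0: ∅→{i,m}
  live b1: {m}→{i,m}
  live b2: {i,m}→{i,m}
  live b3: {i,m}→{i,m}
  live b4: {i,m}→∅
  live b5: {i,m}→∅
  live b6: ∅→∅

Interfere edges:
  e: ∅
  i: {k,m,x,y}
  k: {i,m,x}
  m: {i,k,x,y}
  x: {i,k,m}
  y: {i,m}

N(y) = ["i", "m"]

Answer: ["i", "m"]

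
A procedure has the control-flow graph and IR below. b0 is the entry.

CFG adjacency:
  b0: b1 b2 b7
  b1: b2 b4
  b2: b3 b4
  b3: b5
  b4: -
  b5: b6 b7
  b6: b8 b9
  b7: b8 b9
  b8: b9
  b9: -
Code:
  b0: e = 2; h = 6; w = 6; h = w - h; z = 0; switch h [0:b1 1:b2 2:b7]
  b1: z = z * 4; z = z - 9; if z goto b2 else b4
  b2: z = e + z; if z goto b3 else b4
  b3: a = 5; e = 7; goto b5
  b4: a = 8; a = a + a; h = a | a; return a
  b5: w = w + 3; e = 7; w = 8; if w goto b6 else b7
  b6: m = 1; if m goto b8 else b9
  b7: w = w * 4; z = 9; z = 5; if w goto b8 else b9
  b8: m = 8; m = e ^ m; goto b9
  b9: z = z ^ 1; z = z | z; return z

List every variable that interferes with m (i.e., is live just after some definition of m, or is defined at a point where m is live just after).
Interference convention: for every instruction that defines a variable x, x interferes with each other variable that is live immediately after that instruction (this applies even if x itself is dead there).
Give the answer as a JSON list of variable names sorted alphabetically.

Answer: ["e", "z"]

Derivation:
def/use:
  b0: {e,h,w,z} / ∅
  b1: {z} / {z}
  b2: {z} / {e,z}
  b3: {a,e} / ∅
  b4: {a,h} / ∅
  b5: {e,w} / {w}
  b6: {m} / ∅
  b7: {w,z} / {w}
  b8: {m} / {e}
  b9: {z} / {z}

Live sets:
  live b0: ∅→{e,w,z}
  live b1: {e,w,z}→{e,w,z}
  live b2: {e,w,z}→{w,z}
  live b3: {w,z}→{w,z}
  live b4: ∅→∅
  live b5: {w,z}→{e,w,z}
  live b6: {e,z}→{e,z}
  live b7: {e,w}→{e,z}
  live b8: {e,z}→{z}
  live b9: {z}→∅

Interference:
  a — {h,w,z}
  e — {h,m,w,z}
  h — {a,e,w,z}
  m — {e,z}
  w — {a,e,h,z}
  z — {a,e,h,m,w}

N(m) = ["e", "z"]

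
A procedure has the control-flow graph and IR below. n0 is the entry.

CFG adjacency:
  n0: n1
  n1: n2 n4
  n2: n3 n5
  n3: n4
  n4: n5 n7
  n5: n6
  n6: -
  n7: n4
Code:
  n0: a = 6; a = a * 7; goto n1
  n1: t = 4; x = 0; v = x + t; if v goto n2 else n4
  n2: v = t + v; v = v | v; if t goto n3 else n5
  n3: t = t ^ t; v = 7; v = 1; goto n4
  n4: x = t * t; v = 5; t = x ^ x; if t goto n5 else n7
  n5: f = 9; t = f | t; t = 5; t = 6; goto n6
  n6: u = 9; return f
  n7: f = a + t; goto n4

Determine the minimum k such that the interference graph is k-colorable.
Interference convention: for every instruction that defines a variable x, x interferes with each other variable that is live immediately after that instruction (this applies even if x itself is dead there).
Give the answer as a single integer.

Per-block:
  n0: {a} / ∅
  n1: {t,v,x} / ∅
  n2: {v} / {t,v}
  n3: {t,v} / {t}
  n4: {t,v,x} / {t}
  n5: {f,t} / {t}
  n6: {u} / {f}
  n7: {f} / {a,t}

Liveness:
  n0: in=∅ out={a}
  n1: in={a} out={a,t,v}
  n2: in={a,t,v} out={a,t}
  n3: in={a,t} out={a,t}
  n4: in={a,t} out={a,t}
  n5: in={t} out={f}
  n6: in={f} out=∅
  n7: in={a,t} out={a,t}

Conflict graph:
  a — {f,t,v,x}
  f — {a,t,u}
  t — {a,f,v,x}
  u — {f}
  v — {a,t,x}
  x — {a,t,v}

Chromatic number:
  {a,t,v,x} pairwise interfere (4-clique) ⇒ χ ≥ 4
  assign a→r0 f→r2 t→r1 u→r0 v→r2 x→r3 — no edge inside a register ⇒ χ ≤ 4
  χ = 4

Answer: 4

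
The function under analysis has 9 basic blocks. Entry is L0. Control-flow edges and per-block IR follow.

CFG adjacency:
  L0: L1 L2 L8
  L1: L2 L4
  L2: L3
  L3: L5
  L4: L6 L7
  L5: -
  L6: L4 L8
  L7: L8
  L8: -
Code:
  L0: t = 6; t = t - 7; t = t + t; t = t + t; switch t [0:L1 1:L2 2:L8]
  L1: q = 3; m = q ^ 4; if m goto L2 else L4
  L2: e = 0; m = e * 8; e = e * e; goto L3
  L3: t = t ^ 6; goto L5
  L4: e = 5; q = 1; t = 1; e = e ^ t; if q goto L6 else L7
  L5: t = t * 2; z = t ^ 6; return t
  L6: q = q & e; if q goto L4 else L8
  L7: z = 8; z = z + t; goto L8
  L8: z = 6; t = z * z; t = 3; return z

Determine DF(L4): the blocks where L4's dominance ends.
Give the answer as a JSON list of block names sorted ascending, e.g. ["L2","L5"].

idom tree: L1←L0 L2←L0 L3←L2 L4←L1 L5←L3 L6←L4 L7←L4 L8←L0
Dom at joins:
  L2: preds {L0,L1}: {L0} ∩ {L0,L1} = {L0}; idom=L0
  L4: preds {L1,L6}: {L0,L1} ∩ {L0,L1,L4,L6} = {L0,L1}; idom=L1
  L8: preds {L0,L6,L7}: {L0} ∩ {L0,L1,L4,L6} ∩ {L0,L1,L4,L7} = {L0}; idom=L0

Frontier:
  join L2 pred L0: · stop@L0
  join L2 pred L1: L1 stop@L0
  join L4 pred L1: · stop@L1
  join L4 pred L6: L6→L4 stop@L1
  join L8 pred L0: · stop@L0
  join L8 pred L6: L6→L4→L1 stop@L0
  join L8 pred L7: L7→L4→L1 stop@L0
  DF(L0)=∅
  DF(L1)={L2,L8}
  DF(L2)=∅
  DF(L3)=∅
  DF(L4)={L4,L8}
  DF(L5)=∅
  DF(L6)={L4,L8}
  DF(L7)={L8}
  DF(L8)=∅

DF(L4) = ["L4", "L8"]

Answer: ["L4", "L8"]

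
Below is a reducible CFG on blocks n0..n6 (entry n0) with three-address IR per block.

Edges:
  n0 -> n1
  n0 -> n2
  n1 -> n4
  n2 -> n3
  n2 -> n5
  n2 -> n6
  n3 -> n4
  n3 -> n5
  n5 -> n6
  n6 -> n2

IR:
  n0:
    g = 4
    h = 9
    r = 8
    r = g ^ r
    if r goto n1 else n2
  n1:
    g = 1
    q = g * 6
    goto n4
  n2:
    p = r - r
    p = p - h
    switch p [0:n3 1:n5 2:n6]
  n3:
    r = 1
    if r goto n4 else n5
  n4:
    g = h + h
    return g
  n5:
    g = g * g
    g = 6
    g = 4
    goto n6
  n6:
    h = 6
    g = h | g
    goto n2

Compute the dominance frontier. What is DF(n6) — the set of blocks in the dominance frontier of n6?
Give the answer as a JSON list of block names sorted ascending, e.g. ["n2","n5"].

idom tree: n1←n0 n2←n0 n3←n2 n4←n0 n5←n2 n6←n2
Join-block Dom:
  n2: preds {n0,n6}: {n0} ∩ {n0,n2,n6} = {n0}; idom=n0
  n4: preds {n1,n3}: {n0,n1} ∩ {n0,n2,n3} = {n0}; idom=n0
  n5: preds {n2,n3}: {n0,n2} ∩ {n0,n2,n3} = {n0,n2}; idom=n2
  n6: preds {n2,n5}: {n0,n2} ∩ {n0,n2,n5} = {n0,n2}; idom=n2

DF walk-up:
  join n2 pred n0: · stop@n0
  join n2 pred n6: n6→n2 stop@n0
  join n4 pred n1: n1 stop@n0
  join n4 pred n3: n3→n2 stop@n0
  join n5 pred n2: · stop@n2
  join n5 pred n3: n3 stop@n2
  join n6 pred n2: · stop@n2
  join n6 pred n5: n5 stop@n2
  n0: DF=∅
  n1: DF={n4}
  n2: DF={n2,n4}
  n3: DF={n4,n5}
  n4: DF=∅
  n5: DF={n6}
  n6: DF={n2}

DF(n6) = ["n2"]

Answer: ["n2"]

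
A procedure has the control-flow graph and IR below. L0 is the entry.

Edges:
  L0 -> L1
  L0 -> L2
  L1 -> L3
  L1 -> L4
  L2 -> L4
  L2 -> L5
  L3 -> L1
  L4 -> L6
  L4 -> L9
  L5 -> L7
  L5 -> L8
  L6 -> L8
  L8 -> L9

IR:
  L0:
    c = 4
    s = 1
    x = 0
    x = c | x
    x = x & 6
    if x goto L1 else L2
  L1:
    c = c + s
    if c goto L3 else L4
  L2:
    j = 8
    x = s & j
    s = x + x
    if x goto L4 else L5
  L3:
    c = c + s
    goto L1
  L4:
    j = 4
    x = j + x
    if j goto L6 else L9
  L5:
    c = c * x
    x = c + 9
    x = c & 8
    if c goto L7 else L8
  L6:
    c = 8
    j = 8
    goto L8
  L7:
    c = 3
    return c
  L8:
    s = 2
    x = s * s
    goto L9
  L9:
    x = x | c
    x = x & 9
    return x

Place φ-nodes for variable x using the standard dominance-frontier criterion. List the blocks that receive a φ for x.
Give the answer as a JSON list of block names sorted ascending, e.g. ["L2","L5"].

idom tree: L1←L0 L2←L0 L3←L1 L4←L0 L5←L2 L6←L4 L7←L5 L8←L0 L9←L0
Dom at joins:
  L1: preds {L0,L3}: {L0} ∩ {L0,L1,L3} = {L0}; idom=L0
  L4: preds {L1,L2}: {L0,L1} ∩ {L0,L2} = {L0}; idom=L0
  L8: preds {L5,L6}: {L0,L2,L5} ∩ {L0,L4,L6} = {L0}; idom=L0
  L9: preds {L4,L8}: {L0,L4} ∩ {L0,L8} = {L0}; idom=L0

DF derivation:
  L1←L0: walk · to L0
  L1←L3: walk L3→L1 to L0
  L4←L1: walk L1 to L0
  L4←L2: walk L2 to L0
  L8←L5: walk L5→L2 to L0
  L8←L6: walk L6→L4 to L0
  L9←L4: walk L4 to L0
  L9←L8: walk L8 to L0
  L0 → ∅
  L1 → {L1,L4}
  L2 → {L4,L8}
  L3 → {L1}
  L4 → {L8,L9}
  L5 → {L8}
  L6 → {L8}
  L7 → ∅
  L8 → {L9}
  L9 → ∅

φ for x: defs {L0,L2,L4,L5,L8,L9}
  DF⁺ = {L4,L8,L9}

Answer: ["L4", "L8", "L9"]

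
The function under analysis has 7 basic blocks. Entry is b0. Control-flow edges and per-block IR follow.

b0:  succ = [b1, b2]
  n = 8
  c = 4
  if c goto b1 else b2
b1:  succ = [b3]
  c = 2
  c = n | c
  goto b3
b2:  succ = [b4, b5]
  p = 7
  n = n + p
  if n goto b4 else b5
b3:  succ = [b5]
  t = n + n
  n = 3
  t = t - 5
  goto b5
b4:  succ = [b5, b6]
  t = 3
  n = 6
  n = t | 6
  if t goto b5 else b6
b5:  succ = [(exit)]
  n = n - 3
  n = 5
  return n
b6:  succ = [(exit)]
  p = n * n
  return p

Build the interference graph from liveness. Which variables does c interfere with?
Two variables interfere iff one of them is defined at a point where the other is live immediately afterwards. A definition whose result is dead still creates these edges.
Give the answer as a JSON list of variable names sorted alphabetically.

def/use:
  b0 def {c,n} use ∅
  b1 def {c} use {n}
  b2 def {n,p} use {n}
  b3 def {n,t} use {n}
  b4 def {n,t} use ∅
  b5 def {n} use {n}
  b6 def {p} use {n}

Live sets:
  live b0: ∅→{n}
  live b1: {n}→{n}
  live b2: {n}→{n}
  live b3: {n}→{n}
  live b4: ∅→{n}
  live b5: {n}→∅
  live b6: {n}→∅

Interference:
  c — {n}
  n — {c,p,t}
  p — {n}
  t — {n}

N(c) = ["n"]

Answer: ["n"]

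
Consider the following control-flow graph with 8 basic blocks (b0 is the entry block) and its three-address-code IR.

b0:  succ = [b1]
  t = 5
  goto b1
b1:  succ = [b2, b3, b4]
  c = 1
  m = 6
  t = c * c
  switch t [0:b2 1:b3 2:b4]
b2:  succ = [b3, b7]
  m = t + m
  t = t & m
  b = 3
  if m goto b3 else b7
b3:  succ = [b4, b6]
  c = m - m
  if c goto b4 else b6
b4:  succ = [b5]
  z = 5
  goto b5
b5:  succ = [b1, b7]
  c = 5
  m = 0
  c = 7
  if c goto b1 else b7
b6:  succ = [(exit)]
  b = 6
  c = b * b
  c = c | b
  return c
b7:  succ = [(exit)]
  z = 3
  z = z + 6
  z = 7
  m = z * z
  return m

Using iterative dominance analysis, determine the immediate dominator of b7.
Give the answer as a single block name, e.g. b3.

idom tree: b1←b0 b2←b1 b3←b1 b4←b1 b5←b4 b6←b3 b7←b1
Join-block Dom:
  b1: preds {b0,b5}: {b0} ∩ {b0,b1,b4,b5} = {b0}; idom=b0
  b3: preds {b1,b2}: {b0,b1} ∩ {b0,b1,b2} = {b0,b1}; idom=b1
  b4: preds {b1,b3}: {b0,b1} ∩ {b0,b1,b3} = {b0,b1}; idom=b1
  b7: preds {b2,b5}: {b0,b1,b2} ∩ {b0,b1,b4,b5} = {b0,b1}; idom=b1

idom(b7) = b1

Answer: b1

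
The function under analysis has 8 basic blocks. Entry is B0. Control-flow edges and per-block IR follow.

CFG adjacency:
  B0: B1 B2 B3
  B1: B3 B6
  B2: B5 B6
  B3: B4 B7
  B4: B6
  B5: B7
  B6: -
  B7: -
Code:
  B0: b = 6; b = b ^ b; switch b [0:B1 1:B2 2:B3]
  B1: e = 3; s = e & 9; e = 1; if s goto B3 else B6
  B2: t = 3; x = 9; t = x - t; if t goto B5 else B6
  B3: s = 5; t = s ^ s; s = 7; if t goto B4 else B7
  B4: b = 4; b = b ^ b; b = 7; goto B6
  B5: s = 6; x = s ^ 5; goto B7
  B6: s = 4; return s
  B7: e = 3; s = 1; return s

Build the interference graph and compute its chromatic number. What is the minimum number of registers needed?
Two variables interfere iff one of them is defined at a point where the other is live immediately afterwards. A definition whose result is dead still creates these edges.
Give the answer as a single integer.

Block summaries:
  B0 def {b} use ∅
  B1 def {e,s} use ∅
  B2 def {t,x} use ∅
  B3 def {s,t} use ∅
  B4 def {b} use ∅
  B5 def {s,x} use ∅
  B6 def {s} use ∅
  B7 def {e,s} use ∅

Live sets:
  B0 li=∅ lo=∅
  B1 li=∅ lo=∅
  B2 li=∅ lo=∅
  B3 li=∅ lo=∅
  B4 li=∅ lo=∅
  B5 li=∅ lo=∅
  B6 li=∅ lo=∅
  B7 li=∅ lo=∅

Conflict graph:
  b — ∅
  e — {s}
  s — {e,t}
  t — {s,x}
  x — {t}

Chromatic number:
  clique {e,s} ⇒ need ≥ 2
  assign b→r0 e→r1 s→r0 t→r1 x→r0 — no edge inside a register ⇒ χ ≤ 2
  χ = 2

Answer: 2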